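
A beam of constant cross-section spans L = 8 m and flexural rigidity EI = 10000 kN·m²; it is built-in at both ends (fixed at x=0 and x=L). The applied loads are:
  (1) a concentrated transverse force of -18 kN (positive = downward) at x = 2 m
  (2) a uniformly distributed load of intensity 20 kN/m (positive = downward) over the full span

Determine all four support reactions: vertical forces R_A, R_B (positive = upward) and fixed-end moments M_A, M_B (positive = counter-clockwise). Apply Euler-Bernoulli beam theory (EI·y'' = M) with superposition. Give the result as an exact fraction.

R_A = 1037/16 kN, M_A = 1037/12 kN·m, R_B = 1235/16 kN, M_B = -1199/12 kN·m

Load 1 — point force P=-18 kN at a=2 m (b=L-a=6):
  R_A = Pb²(3a+b)/L³ = (-18)·6²·(3·2+6)/8³ = -243/16 kN
  M_A = Pab²/L² = (-18)·2·6²/8² = -81/4 kN·m
  R_B = Pa²(a+3b)/L³ = (-18)·2²·(2+3·6)/8³ = -45/16 kN
  M_B = -Pa²b/L² = -(-18)·2²·6/8² = 27/4 kN·m
Load 2 — uniform load w=20 kN/m over full span:
  R_A = wL/2 = 20·8/2 = 80 kN
  M_A = wL²/12 = 20·8²/12 = 320/3 kN·m
  R_B = wL/2 = 20·8/2 = 80 kN
  M_B = -wL²/12 = -20·8²/12 = -320/3 kN·m
Superposition: R_A = 1037/16 kN, M_A = 1037/12 kN·m, R_B = 1235/16 kN, M_B = -1199/12 kN·m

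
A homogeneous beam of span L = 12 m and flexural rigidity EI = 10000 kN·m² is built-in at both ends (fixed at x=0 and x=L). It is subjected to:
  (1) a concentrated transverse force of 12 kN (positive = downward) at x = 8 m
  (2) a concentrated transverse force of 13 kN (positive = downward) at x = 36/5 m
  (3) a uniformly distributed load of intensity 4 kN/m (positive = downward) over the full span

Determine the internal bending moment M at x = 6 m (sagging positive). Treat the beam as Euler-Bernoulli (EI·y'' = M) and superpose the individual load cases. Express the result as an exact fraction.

Load 1 — point force P=12 kN at a=8 m (b=L-a=4):
  M_1 = Pb²(3a+b)x/L³ - Pab²/L²  [x≤a] = 12·4²·(3·8+4)·6/12³ - 12·8·4²/12² = 8 kN·m
Load 2 — point force P=13 kN at a=36/5 m (b=L-a=24/5):
  M_2 = Pb²(3a+b)x/L³ - Pab²/L²  [x≤a] = 13·(24/5)²·(3·(36/5)+(24/5))·6/12³ - 13·(36/5)·(24/5)²/12² = 312/25 kN·m
Load 3 — uniform load w=4 kN/m over full span:
  M_3 = wLx/2 - wL²/12 - wx²/2 = 4·12·6/2 - 4·12²/12 - 4·6²/2 = 24 kN·m
Superposition: M = Σ M_i = 1112/25 kN·m ≈ 44.480000 kN·m

M(6) = 1112/25 kN·m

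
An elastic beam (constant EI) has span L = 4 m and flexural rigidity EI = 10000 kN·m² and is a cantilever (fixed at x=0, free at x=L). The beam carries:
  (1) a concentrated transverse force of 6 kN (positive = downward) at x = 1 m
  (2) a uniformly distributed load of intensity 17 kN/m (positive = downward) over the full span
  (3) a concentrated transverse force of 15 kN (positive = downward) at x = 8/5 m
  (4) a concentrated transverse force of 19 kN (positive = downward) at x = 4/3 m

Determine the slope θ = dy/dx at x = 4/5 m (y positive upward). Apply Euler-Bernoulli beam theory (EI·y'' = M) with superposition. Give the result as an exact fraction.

θ(4/5) = -5623/468750 rad

Load 1 — point force P=6 kN at a=1 m (b=L-a=3):
  θ_1 = -Px(2a-x)/(2EI)  [x≤a] = -6·(4/5)·(2·1-(4/5))/(2·10000) = -9/31250 rad
Load 2 — uniform load w=17 kN/m over full span:
  θ_2 = -wx(x²-3Lx+3L²)/(6EI) = -17·(4/5)·((4/5)²-3·4·(4/5)+3·4²)/(6·10000) = -2074/234375 rad
Load 3 — point force P=15 kN at a=8/5 m (b=L-a=12/5):
  θ_3 = -Px(2a-x)/(2EI)  [x≤a] = -15·(4/5)·(2·(8/5)-(4/5))/(2·10000) = -9/6250 rad
Load 4 — point force P=19 kN at a=4/3 m (b=L-a=8/3):
  θ_4 = -Px(2a-x)/(2EI)  [x≤a] = -19·(4/5)·(2·(4/3)-(4/5))/(2·10000) = -133/93750 rad
Superposition: θ = Σ θ_i = -5623/468750 rad ≈ -0.011996 rad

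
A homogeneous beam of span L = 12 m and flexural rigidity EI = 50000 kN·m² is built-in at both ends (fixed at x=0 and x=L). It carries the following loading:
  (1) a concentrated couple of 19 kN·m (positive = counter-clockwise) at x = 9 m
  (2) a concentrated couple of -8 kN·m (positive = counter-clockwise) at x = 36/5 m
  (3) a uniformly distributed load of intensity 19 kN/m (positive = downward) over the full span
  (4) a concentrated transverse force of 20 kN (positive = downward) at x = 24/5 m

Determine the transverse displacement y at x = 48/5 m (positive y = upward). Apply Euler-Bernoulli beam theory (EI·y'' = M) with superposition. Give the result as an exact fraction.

y(48/5) = -606627/62500000 m

Load 1 — applied couple M₀=19 kN·m at a=9 m (b=L-a=3):
  y_1 = (R_Ax³/6 - M_Ax²/2 - M₀(x-a)²/2)/EI  [x>a] with R_A=57/32, M_A=95/16 = ((57/32)·(48/5)³/6 - (95/16)·(48/5)²/2 - 19·((48/5)-9)²/2)/50000 = -3591/12500000 m
Load 2 — applied couple M₀=-8 kN·m at a=36/5 m (b=L-a=24/5):
  y_2 = (R_Ax³/6 - M_Ax²/2 - M₀(x-a)²/2)/EI  [x>a] with R_A=-24/25, M_A=-64/25 = ((-24/25)·(48/5)³/6 - (-64/25)·(48/5)²/2 - (-8)·((48/5)-(36/5))²/2)/50000 = -108/9765625 m
Load 3 — uniform load w=19 kN/m over full span:
  y_3 = -wx²(L-x)²/(24EI) = -19·(48/5)²·(12-(48/5))²/(24·50000) = -16416/1953125 m
Load 4 — point force P=20 kN at a=24/5 m (b=L-a=36/5):
  y_4 = -Pa²(L-x)²(3bL-(3b+a)(L-x))/(6L³EI)  [x>a] = -20·(24/5)²·(12-(48/5))²·(3·(36/5)·12-(3·(36/5)+(24/5))·(12-(48/5)))/(6·12³·50000) = -9792/9765625 m
Superposition: y = Σ y_i = -606627/62500000 m ≈ -0.009706 m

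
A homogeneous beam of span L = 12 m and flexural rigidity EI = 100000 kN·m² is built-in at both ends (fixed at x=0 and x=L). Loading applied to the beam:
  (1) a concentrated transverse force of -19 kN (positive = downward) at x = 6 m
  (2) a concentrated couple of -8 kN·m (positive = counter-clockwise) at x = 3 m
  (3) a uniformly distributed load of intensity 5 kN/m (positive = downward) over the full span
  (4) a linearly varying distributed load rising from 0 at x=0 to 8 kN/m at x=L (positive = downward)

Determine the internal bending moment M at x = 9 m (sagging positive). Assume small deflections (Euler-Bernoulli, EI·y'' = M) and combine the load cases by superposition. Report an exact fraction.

Load 1 — point force P=-19 kN at a=6 m (b=L-a=6):
  M_1 = Pa²(a+3b)(L-x)/L³ - Pa²b/L²  [x>a] = (-19)·6²·(6+3·6)·(12-9)/12³ - (-19)·6²·6/12² = 0 kN·m
Load 2 — applied couple M₀=-8 kN·m at a=3 m (b=L-a=9):
  M_2 = R_Ax - M_A - M₀  [x>a] with R_A=-3/4, M_A=3/2 = (-3/4)·9 - (3/2) - (-8) = -1/4 kN·m
Load 3 — uniform load w=5 kN/m over full span:
  M_3 = wLx/2 - wL²/12 - wx²/2 = 5·12·9/2 - 5·12²/12 - 5·9²/2 = 15/2 kN·m
Load 4 — triangular load w₀=8 kN/m (0→w₀ over full span):
  M_4 = 3w₀Lx/20 - w₀L²/30 - w₀x³/(6L) = 3·8·12·9/20 - 8·12²/30 - 8·9³/(6·12) = 51/5 kN·m
Superposition: M = Σ M_i = 349/20 kN·m ≈ 17.450000 kN·m

M(9) = 349/20 kN·m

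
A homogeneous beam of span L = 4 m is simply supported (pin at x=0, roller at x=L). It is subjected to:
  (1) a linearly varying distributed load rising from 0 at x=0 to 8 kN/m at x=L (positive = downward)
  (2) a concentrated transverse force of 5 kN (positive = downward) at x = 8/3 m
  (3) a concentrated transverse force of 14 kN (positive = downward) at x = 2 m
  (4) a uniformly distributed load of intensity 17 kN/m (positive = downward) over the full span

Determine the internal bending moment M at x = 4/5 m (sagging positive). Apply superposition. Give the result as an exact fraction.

M(4/5) = 12296/375 kN·m

Load 1 — triangular load w₀=8 kN/m (0→w₀ over full span):
  M_1 = w₀Lx/6 - w₀x³/(6L) = 8·4·(4/5)/6 - 8·(4/5)³/(6·4) = 512/125 kN·m
Load 2 — point force P=5 kN at a=8/3 m (b=L-a=4/3):
  M_2 = Pbx/L  [x≤a] = 5·(4/3)·(4/5)/4 = 4/3 kN·m
Load 3 — point force P=14 kN at a=2 m (b=L-a=2):
  M_3 = Pbx/L  [x≤a] = 14·2·(4/5)/4 = 28/5 kN·m
Load 4 — uniform load w=17 kN/m over full span:
  M_4 = wx(L-x)/2 = 17·(4/5)·(4-(4/5))/2 = 544/25 kN·m
Superposition: M = Σ M_i = 12296/375 kN·m ≈ 32.789333 kN·m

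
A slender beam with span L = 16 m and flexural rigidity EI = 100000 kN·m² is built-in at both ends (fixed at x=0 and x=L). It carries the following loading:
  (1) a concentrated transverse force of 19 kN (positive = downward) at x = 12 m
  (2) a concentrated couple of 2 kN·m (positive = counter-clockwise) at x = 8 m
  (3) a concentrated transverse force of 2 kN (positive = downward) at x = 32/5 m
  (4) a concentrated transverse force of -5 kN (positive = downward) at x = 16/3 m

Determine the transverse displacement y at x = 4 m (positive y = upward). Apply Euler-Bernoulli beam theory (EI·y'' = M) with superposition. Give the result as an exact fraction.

y(4) = -105431/202500000 m

Load 1 — point force P=19 kN at a=12 m (b=L-a=4):
  y_1 = -Pb²x²(3aL-(3a+b)x)/(6L³EI)  [x≤a] = -19·4²·4²·(3·12·16-(3·12+4)·4)/(6·16³·100000) = -247/300000 m
Load 2 — applied couple M₀=2 kN·m at a=8 m (b=L-a=8):
  y_2 = (R_Ax³/6 - M_Ax²/2)/EI  [x≤a] with R_A=3/16, M_A=1/2 = ((3/16)·4³/6 - (1/2)·4²/2)/100000 = -1/50000 m
Load 3 — point force P=2 kN at a=32/5 m (b=L-a=48/5):
  y_3 = -Pb²x²(3aL-(3a+b)x)/(6L³EI)  [x≤a] = -2·(48/5)²·4²·(3·(32/5)·16-(3·(32/5)+(48/5))·4)/(6·16³·100000) = -18/78125 m
Load 4 — point force P=-5 kN at a=16/3 m (b=L-a=32/3):
  y_4 = -Pb²x²(3aL-(3a+b)x)/(6L³EI)  [x≤a] = -(-5)·(32/3)²·4²·(3·(16/3)·16-(3·(16/3)+(32/3))·4)/(6·16³·100000) = 28/50625 m
Superposition: y = Σ y_i = -105431/202500000 m ≈ -0.000521 m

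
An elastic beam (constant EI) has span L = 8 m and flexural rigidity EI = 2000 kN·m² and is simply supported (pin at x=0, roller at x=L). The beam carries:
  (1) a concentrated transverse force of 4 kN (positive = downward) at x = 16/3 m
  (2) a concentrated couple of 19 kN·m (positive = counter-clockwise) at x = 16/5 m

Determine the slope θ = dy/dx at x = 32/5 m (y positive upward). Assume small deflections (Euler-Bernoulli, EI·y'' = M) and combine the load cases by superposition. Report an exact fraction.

θ(32/5) = 571/506250 rad

Load 1 — point force P=4 kN at a=16/3 m (b=L-a=8/3):
  θ_1 = -Pa(2L²-6Lx+3x²+a²)/(6LEI)  [x>a] = -4·(16/3)·(2·8²-6·8·(32/5)+3·(32/5)²+(16/3)²)/(6·8·2000) = 1568/253125 rad
Load 2 — applied couple M₀=19 kN·m at a=16/5 m (b=L-a=24/5):
  θ_2 = (M₀x²/(2L)-M₀(x-a)+C₁)/EI  [x>a] with C₁=M₀(3b²-L²)/(6L)=152/75 = (19·(32/5)²/(2·8)-19·((32/5)-(16/5))+(152/75))/2000 = -19/3750 rad
Superposition: θ = Σ θ_i = 571/506250 rad ≈ 0.001128 rad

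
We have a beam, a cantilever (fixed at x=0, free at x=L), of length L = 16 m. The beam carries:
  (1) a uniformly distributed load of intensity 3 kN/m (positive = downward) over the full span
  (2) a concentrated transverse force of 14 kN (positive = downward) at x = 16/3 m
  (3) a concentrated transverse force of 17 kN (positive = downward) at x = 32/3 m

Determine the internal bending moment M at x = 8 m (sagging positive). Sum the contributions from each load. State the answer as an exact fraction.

Load 1 — uniform load w=3 kN/m over full span:
  M_1 = -w(L-x)²/2 = -3·(16-8)²/2 = -96 kN·m
Load 2 — point force P=14 kN at a=16/3 m (b=L-a=32/3):
  M_2 = 0  [x>a] = 0 kN·m
Load 3 — point force P=17 kN at a=32/3 m (b=L-a=16/3):
  M_3 = -P(a-x)  [x≤a] = -17·((32/3)-8) = -136/3 kN·m
Superposition: M = Σ M_i = -424/3 kN·m ≈ -141.333333 kN·m

M(8) = -424/3 kN·m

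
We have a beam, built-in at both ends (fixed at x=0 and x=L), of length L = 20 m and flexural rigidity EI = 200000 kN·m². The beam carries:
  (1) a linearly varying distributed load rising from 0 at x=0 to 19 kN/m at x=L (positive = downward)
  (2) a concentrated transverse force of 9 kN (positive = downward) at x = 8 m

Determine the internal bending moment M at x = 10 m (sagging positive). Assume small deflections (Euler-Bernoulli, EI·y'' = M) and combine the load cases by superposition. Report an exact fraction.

M(10) = 2591/15 kN·m

Load 1 — triangular load w₀=19 kN/m (0→w₀ over full span):
  M_1 = 3w₀Lx/20 - w₀L²/30 - w₀x³/(6L) = 3·19·20·10/20 - 19·20²/30 - 19·10³/(6·20) = 475/3 kN·m
Load 2 — point force P=9 kN at a=8 m (b=L-a=12):
  M_2 = Pa²(a+3b)(L-x)/L³ - Pa²b/L²  [x>a] = 9·8²·(8+3·12)·(20-10)/20³ - 9·8²·12/20² = 72/5 kN·m
Superposition: M = Σ M_i = 2591/15 kN·m ≈ 172.733333 kN·m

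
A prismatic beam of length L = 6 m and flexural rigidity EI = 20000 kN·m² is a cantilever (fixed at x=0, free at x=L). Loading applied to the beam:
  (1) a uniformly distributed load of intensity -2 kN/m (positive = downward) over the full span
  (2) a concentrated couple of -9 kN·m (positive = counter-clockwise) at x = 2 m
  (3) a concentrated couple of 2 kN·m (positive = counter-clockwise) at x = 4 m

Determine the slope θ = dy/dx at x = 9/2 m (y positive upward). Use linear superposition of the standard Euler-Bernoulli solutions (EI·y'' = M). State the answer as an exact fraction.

θ(9/2) = 487/160000 rad

Load 1 — uniform load w=-2 kN/m over full span:
  θ_1 = -wx(x²-3Lx+3L²)/(6EI) = -(-2)·(9/2)·((9/2)²-3·6·(9/2)+3·6²)/(6·20000) = 567/160000 rad
Load 2 — applied couple M₀=-9 kN·m at a=2 m (b=L-a=4):
  θ_2 = M₀a/EI  [x>a] = (-9)·2/20000 = -9/10000 rad
Load 3 — applied couple M₀=2 kN·m at a=4 m (b=L-a=2):
  θ_3 = M₀a/EI  [x>a] = 2·4/20000 = 1/2500 rad
Superposition: θ = Σ θ_i = 487/160000 rad ≈ 0.003044 rad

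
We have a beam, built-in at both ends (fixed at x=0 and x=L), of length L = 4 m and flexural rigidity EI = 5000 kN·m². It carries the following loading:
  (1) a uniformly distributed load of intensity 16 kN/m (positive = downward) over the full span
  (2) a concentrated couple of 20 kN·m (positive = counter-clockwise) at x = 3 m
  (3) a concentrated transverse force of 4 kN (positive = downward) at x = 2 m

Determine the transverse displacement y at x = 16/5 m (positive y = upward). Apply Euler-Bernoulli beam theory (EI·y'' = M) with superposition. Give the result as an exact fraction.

Load 1 — uniform load w=16 kN/m over full span:
  y_1 = -wx²(L-x)²/(24EI) = -16·(16/5)²·(4-(16/5))²/(24·5000) = -1024/1171875 m
Load 2 — applied couple M₀=20 kN·m at a=3 m (b=L-a=1):
  y_2 = (R_Ax³/6 - M_Ax²/2 - M₀(x-a)²/2)/EI  [x>a] with R_A=45/8, M_A=25/4 = ((45/8)·(16/5)³/6 - (25/4)·(16/5)²/2 - 20·((16/5)-3)²/2)/5000 = -21/62500 m
Load 3 — point force P=4 kN at a=2 m (b=L-a=2):
  y_3 = -Pa²(L-x)²(3bL-(3b+a)(L-x))/(6L³EI)  [x>a] = -4·2²·(4-(16/5))²·(3·2·4-(3·2+2)·(4-(16/5)))/(6·4³·5000) = -22/234375 m
Superposition: y = Σ y_i = -2037/1562500 m ≈ -0.001304 m

y(16/5) = -2037/1562500 m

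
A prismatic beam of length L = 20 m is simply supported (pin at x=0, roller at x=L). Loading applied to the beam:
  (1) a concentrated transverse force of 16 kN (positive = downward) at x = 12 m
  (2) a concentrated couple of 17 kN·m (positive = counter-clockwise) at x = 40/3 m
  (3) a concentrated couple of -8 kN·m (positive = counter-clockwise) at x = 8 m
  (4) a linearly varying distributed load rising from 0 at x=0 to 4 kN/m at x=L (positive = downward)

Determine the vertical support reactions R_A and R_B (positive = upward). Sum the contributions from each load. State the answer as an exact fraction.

Load 1 — point force P=16 kN at a=12 m (b=L-a=8):
  R_A = Pb/L = 16·8/20 = 32/5 kN
  R_B = Pa/L = 16·12/20 = 48/5 kN
Load 2 — applied couple M₀=17 kN·m at a=40/3 m (b=L-a=20/3):
  R_A = M₀/L = 17/20 kN
  R_B = -M₀/L = -17/20 kN
Load 3 — applied couple M₀=-8 kN·m at a=8 m (b=L-a=12):
  R_A = M₀/L = (-8)/20 = -2/5 kN
  R_B = -M₀/L = -(-8)/20 = 2/5 kN
Load 4 — triangular load w₀=4 kN/m (0→w₀ over full span):
  R_A = w₀L/6 = 4·20/6 = 40/3 kN
  R_B = w₀L/3 = 4·20/3 = 80/3 kN
Superposition: R_A = 1211/60 kN, R_B = 2149/60 kN

R_A = 1211/60 kN, R_B = 2149/60 kN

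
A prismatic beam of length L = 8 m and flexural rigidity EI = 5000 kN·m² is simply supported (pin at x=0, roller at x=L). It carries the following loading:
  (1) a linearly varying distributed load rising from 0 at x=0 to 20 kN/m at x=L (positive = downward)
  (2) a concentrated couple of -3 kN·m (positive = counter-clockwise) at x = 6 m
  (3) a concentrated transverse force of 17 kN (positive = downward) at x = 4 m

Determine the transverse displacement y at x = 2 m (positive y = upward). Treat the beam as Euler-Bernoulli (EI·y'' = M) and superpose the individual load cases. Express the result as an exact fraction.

Load 1 — triangular load w₀=20 kN/m (0→w₀ over full span):
  y_1 = -w₀x(7L⁴-10L²x²+3x⁴)/(360LEI) = -20·2·(7·8⁴-10·8²·2²+3·2⁴)/(360·8·5000) = -109/1500 m
Load 2 — applied couple M₀=-3 kN·m at a=6 m (b=L-a=2):
  y_2 = (M₀x³/(6L)+C₁x)/EI  [x≤a] with C₁=M₀(3b²-L²)/(6L)=13/4 = ((-3)·2³/(6·8)+(13/4)·2)/5000 = 3/2500 m
Load 3 — point force P=17 kN at a=4 m (b=L-a=4):
  y_3 = -Pbx(L²-b²-x²)/(6LEI)  [x≤a] = -17·4·2·(8²-4²-2²)/(6·8·5000) = -187/7500 m
Superposition: y = Σ y_i = -241/2500 m ≈ -0.096400 m

y(2) = -241/2500 m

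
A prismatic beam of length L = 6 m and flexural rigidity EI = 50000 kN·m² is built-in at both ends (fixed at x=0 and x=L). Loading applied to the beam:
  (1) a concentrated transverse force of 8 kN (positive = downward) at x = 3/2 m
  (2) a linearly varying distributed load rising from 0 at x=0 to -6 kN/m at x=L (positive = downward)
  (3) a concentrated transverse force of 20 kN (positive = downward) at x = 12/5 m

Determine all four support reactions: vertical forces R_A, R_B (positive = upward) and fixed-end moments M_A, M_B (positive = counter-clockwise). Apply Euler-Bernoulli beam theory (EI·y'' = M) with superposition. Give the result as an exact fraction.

R_A = 1431/100 kN, M_A = 1683/100 kN·m, R_B = -431/100 kN, M_B = -297/100 kN·m

Load 1 — point force P=8 kN at a=3/2 m (b=L-a=9/2):
  R_A = Pb²(3a+b)/L³ = 8·(9/2)²·(3·(3/2)+(9/2))/6³ = 27/4 kN
  M_A = Pab²/L² = 8·(3/2)·(9/2)²/6² = 27/4 kN·m
  R_B = Pa²(a+3b)/L³ = 8·(3/2)²·((3/2)+3·(9/2))/6³ = 5/4 kN
  M_B = -Pa²b/L² = -8·(3/2)²·(9/2)/6² = -9/4 kN·m
Load 2 — triangular load w₀=-6 kN/m (0→w₀ over full span):
  R_A = 3w₀L/20 = 3·(-6)·6/20 = -27/5 kN
  M_A = w₀L²/30 = (-6)·6²/30 = -36/5 kN·m
  R_B = 7w₀L/20 = 7·(-6)·6/20 = -63/5 kN
  M_B = -w₀L²/20 = -(-6)·6²/20 = 54/5 kN·m
Load 3 — point force P=20 kN at a=12/5 m (b=L-a=18/5):
  R_A = Pb²(3a+b)/L³ = 20·(18/5)²·(3·(12/5)+(18/5))/6³ = 324/25 kN
  M_A = Pab²/L² = 20·(12/5)·(18/5)²/6² = 432/25 kN·m
  R_B = Pa²(a+3b)/L³ = 20·(12/5)²·((12/5)+3·(18/5))/6³ = 176/25 kN
  M_B = -Pa²b/L² = -20·(12/5)²·(18/5)/6² = -288/25 kN·m
Superposition: R_A = 1431/100 kN, M_A = 1683/100 kN·m, R_B = -431/100 kN, M_B = -297/100 kN·m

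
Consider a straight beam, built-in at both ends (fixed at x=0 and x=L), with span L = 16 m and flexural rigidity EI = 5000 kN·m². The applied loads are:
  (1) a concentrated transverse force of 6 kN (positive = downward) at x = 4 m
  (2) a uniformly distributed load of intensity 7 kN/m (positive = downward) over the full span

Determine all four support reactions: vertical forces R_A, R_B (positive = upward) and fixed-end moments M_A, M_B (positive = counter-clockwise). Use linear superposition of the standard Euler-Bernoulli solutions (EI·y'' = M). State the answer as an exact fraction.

R_A = 977/16 kN, M_A = 977/6 kN·m, R_B = 911/16 kN, M_B = -923/6 kN·m

Load 1 — point force P=6 kN at a=4 m (b=L-a=12):
  R_A = Pb²(3a+b)/L³ = 6·12²·(3·4+12)/16³ = 81/16 kN
  M_A = Pab²/L² = 6·4·12²/16² = 27/2 kN·m
  R_B = Pa²(a+3b)/L³ = 6·4²·(4+3·12)/16³ = 15/16 kN
  M_B = -Pa²b/L² = -6·4²·12/16² = -9/2 kN·m
Load 2 — uniform load w=7 kN/m over full span:
  R_A = wL/2 = 7·16/2 = 56 kN
  M_A = wL²/12 = 7·16²/12 = 448/3 kN·m
  R_B = wL/2 = 7·16/2 = 56 kN
  M_B = -wL²/12 = -7·16²/12 = -448/3 kN·m
Superposition: R_A = 977/16 kN, M_A = 977/6 kN·m, R_B = 911/16 kN, M_B = -923/6 kN·m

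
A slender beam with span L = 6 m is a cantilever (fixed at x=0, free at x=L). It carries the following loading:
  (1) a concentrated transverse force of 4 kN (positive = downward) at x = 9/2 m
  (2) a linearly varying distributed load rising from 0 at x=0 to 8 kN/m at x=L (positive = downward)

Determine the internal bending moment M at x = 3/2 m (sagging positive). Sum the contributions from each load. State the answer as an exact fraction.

M(3/2) = -291/4 kN·m

Load 1 — point force P=4 kN at a=9/2 m (b=L-a=3/2):
  M_1 = -P(a-x)  [x≤a] = -4·((9/2)-(3/2)) = -12 kN·m
Load 2 — triangular load w₀=8 kN/m (0→w₀ over full span):
  M_2 = w₀Lx/2 - w₀L²/3 - w₀x³/(6L) = 8·6·(3/2)/2 - 8·6²/3 - 8·(3/2)³/(6·6) = -243/4 kN·m
Superposition: M = Σ M_i = -291/4 kN·m ≈ -72.750000 kN·m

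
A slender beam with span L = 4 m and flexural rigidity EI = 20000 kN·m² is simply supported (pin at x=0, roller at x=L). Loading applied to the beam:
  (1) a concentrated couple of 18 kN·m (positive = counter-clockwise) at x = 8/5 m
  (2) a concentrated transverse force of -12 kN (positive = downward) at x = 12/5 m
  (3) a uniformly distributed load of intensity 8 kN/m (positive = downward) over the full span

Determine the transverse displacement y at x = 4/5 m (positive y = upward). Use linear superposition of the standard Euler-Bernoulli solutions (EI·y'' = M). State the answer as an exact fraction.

y(4/5) = -761/2343750 m

Load 1 — applied couple M₀=18 kN·m at a=8/5 m (b=L-a=12/5):
  y_1 = (M₀x³/(6L)+C₁x)/EI  [x≤a] with C₁=M₀(3b²-L²)/(6L)=24/25 = (18·(4/5)³/(6·4)+(24/25)·(4/5))/20000 = 9/156250 m
Load 2 — point force P=-12 kN at a=12/5 m (b=L-a=8/5):
  y_2 = -Pbx(L²-b²-x²)/(6LEI)  [x≤a] = -(-12)·(8/5)·(4/5)·(4²-(8/5)²-(4/5)²)/(6·4·20000) = 32/78125 m
Load 3 — uniform load w=8 kN/m over full span:
  y_3 = -wx(L³-2Lx²+x³)/(24EI) = -8·(4/5)·(4³-2·4·(4/5)²+(4/5)³)/(24·20000) = -928/1171875 m
Superposition: y = Σ y_i = -761/2343750 m ≈ -0.000325 m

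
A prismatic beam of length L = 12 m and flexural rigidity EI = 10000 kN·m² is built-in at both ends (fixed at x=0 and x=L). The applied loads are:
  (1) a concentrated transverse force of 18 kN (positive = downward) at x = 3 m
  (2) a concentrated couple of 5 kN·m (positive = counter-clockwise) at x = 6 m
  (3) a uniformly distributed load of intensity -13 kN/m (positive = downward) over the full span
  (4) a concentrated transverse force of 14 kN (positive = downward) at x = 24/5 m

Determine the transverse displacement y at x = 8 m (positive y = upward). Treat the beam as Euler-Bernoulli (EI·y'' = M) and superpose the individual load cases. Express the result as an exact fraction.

Load 1 — point force P=18 kN at a=3 m (b=L-a=9):
  y_1 = -Pa²(L-x)²(3bL-(3b+a)(L-x))/(6L³EI)  [x>a] = -18·3²·(12-8)²·(3·9·12-(3·9+3)·(12-8))/(6·12³·10000) = -51/10000 m
Load 2 — applied couple M₀=5 kN·m at a=6 m (b=L-a=6):
  y_2 = (R_Ax³/6 - M_Ax²/2 - M₀(x-a)²/2)/EI  [x>a] with R_A=5/8, M_A=5/4 = ((5/8)·8³/6 - (5/4)·8²/2 - 5·(8-6)²/2)/10000 = 1/3000 m
Load 3 — uniform load w=-13 kN/m over full span:
  y_3 = -wx²(L-x)²/(24EI) = -(-13)·8²·(12-8)²/(24·10000) = 104/1875 m
Load 4 — point force P=14 kN at a=24/5 m (b=L-a=36/5):
  y_4 = -Pa²(L-x)²(3bL-(3b+a)(L-x))/(6L³EI)  [x>a] = -14·(24/5)²·(12-8)²·(3·(36/5)·12-(3·(36/5)+(24/5))·(12-8))/(6·12³·10000) = -1792/234375 m
Superposition: y = Σ y_i = 161453/3750000 m ≈ 0.043054 m

y(8) = 161453/3750000 m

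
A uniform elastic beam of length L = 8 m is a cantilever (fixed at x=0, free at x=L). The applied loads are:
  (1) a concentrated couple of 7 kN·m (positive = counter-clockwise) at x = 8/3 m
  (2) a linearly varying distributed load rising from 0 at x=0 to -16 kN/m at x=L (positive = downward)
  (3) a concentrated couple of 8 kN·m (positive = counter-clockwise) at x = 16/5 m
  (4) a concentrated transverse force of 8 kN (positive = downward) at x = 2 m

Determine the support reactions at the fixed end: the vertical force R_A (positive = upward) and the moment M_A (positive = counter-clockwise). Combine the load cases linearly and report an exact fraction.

Load 1 — applied couple M₀=7 kN·m at a=8/3 m (b=L-a=16/3):
  R_A = 0 kN
  M_A = -M₀ = -7 kN·m
Load 2 — triangular load w₀=-16 kN/m (0→w₀ over full span):
  R_A = w₀L/2 = (-16)·8/2 = -64 kN
  M_A = w₀L²/3 = (-16)·8²/3 = -1024/3 kN·m
Load 3 — applied couple M₀=8 kN·m at a=16/5 m (b=L-a=24/5):
  R_A = 0 kN
  M_A = -M₀ = -8 kN·m
Load 4 — point force P=8 kN at a=2 m (b=L-a=6):
  R_A = P = 8 kN
  M_A = Pa = 8·2 = 16 kN·m
Superposition: R_A = -56 kN, M_A = -1021/3 kN·m

R_A = -56 kN, M_A = -1021/3 kN·m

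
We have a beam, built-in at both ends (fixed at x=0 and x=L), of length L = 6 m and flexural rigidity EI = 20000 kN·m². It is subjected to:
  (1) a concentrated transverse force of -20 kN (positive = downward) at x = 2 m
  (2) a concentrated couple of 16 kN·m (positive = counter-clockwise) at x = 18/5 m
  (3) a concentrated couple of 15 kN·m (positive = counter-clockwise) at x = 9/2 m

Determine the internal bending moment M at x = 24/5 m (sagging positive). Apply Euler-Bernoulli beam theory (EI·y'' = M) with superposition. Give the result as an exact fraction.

Load 1 — point force P=-20 kN at a=2 m (b=L-a=4):
  M_1 = Pa²(a+3b)(L-x)/L³ - Pa²b/L²  [x>a] = (-20)·2²·(2+3·4)·(6-(24/5))/6³ - (-20)·2²·4/6² = 8/3 kN·m
Load 2 — applied couple M₀=16 kN·m at a=18/5 m (b=L-a=12/5):
  M_2 = R_Ax - M_A - M₀  [x>a] with R_A=96/25, M_A=128/25 = (96/25)·(24/5) - (128/25) - 16 = -336/125 kN·m
Load 3 — applied couple M₀=15 kN·m at a=9/2 m (b=L-a=3/2):
  M_3 = R_Ax - M_A - M₀  [x>a] with R_A=45/16, M_A=75/16 = (45/16)·(24/5) - (75/16) - 15 = -99/16 kN·m
Superposition: M = Σ M_i = -37253/6000 kN·m ≈ -6.208833 kN·m

M(24/5) = -37253/6000 kN·m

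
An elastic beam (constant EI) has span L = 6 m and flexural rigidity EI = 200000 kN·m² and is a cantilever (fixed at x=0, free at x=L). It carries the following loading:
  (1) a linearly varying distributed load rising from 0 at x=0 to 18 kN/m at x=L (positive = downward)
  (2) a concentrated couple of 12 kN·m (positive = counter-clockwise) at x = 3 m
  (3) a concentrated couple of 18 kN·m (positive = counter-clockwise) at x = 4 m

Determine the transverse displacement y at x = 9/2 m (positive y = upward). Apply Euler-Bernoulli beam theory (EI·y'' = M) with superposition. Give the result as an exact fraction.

Load 1 — triangular load w₀=18 kN/m (0→w₀ over full span):
  y_1 = (w₀Lx³/12-w₀L²x²/6-w₀x⁵/(120L))/EI = (18·6·(9/2)³/12-18·6²·(9/2)²/6-18·(9/2)⁵/(120·6))/200000 = -1808649/256000000 m
Load 2 — applied couple M₀=12 kN·m at a=3 m (b=L-a=3):
  y_2 = M₀a(2x-a)/(2EI)  [x>a] = 12·3·(2·(9/2)-3)/(2·200000) = 27/50000 m
Load 3 — applied couple M₀=18 kN·m at a=4 m (b=L-a=2):
  y_3 = M₀a(2x-a)/(2EI)  [x>a] = 18·4·(2·(9/2)-4)/(2·200000) = 9/10000 m
Superposition: y = Σ y_i = -1440009/256000000 m ≈ -0.005625 m

y(9/2) = -1440009/256000000 m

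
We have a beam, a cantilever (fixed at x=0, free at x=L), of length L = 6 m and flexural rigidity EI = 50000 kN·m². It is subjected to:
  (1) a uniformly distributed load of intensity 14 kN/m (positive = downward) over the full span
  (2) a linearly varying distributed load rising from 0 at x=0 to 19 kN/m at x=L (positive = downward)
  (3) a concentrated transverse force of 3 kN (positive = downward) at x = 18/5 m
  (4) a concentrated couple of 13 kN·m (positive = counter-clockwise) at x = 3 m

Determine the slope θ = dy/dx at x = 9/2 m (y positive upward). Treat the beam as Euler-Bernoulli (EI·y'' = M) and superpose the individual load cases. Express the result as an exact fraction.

θ(9/2) = -6269091/320000000 rad

Load 1 — uniform load w=14 kN/m over full span:
  θ_1 = -wx(x²-3Lx+3L²)/(6EI) = -14·(9/2)·((9/2)²-3·6·(9/2)+3·6²)/(6·50000) = -3969/400000 rad
Load 2 — triangular load w₀=19 kN/m (0→w₀ over full span):
  θ_2 = (w₀Lx²/4-w₀L²x/3-w₀x⁴/(24L))/EI = (19·6·(9/2)²/4-19·6²·(9/2)/3-19·(9/2)⁴/(24·6))/50000 = -128763/12800000 rad
Load 3 — point force P=3 kN at a=18/5 m (b=L-a=12/5):
  θ_3 = -Pa²/(2EI)  [x>a] = -3·(18/5)²/(2·50000) = -243/625000 rad
Load 4 — applied couple M₀=13 kN·m at a=3 m (b=L-a=3):
  θ_4 = M₀a/EI  [x>a] = 13·3/50000 = 39/50000 rad
Superposition: θ = Σ θ_i = -6269091/320000000 rad ≈ -0.019591 rad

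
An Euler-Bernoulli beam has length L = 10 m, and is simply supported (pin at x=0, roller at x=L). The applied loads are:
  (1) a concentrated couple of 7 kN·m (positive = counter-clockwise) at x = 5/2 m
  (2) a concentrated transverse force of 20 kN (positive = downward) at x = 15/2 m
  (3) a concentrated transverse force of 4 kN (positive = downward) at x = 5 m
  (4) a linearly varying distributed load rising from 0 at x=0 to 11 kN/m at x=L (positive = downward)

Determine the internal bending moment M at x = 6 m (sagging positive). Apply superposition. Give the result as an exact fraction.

Load 1 — applied couple M₀=7 kN·m at a=5/2 m (b=L-a=15/2):
  M_1 = M₀x/L - M₀  [x>a] = 7·6/10 - 7 = -14/5 kN·m
Load 2 — point force P=20 kN at a=15/2 m (b=L-a=5/2):
  M_2 = Pbx/L  [x≤a] = 20·(5/2)·6/10 = 30 kN·m
Load 3 — point force P=4 kN at a=5 m (b=L-a=5):
  M_3 = Pa(L-x)/L  [x>a] = 4·5·(10-6)/10 = 8 kN·m
Load 4 — triangular load w₀=11 kN/m (0→w₀ over full span):
  M_4 = w₀Lx/6 - w₀x³/(6L) = 11·10·6/6 - 11·6³/(6·10) = 352/5 kN·m
Superposition: M = Σ M_i = 528/5 kN·m ≈ 105.600000 kN·m

M(6) = 528/5 kN·m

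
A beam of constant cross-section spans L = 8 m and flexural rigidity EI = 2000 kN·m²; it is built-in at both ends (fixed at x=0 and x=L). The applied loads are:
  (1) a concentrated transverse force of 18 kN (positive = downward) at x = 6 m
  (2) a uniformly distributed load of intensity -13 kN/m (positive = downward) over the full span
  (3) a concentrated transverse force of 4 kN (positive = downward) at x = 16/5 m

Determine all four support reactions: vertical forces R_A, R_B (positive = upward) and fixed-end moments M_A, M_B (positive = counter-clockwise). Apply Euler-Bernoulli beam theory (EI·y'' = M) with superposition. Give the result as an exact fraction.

Load 1 — point force P=18 kN at a=6 m (b=L-a=2):
  R_A = Pb²(3a+b)/L³ = 18·2²·(3·6+2)/8³ = 45/16 kN
  M_A = Pab²/L² = 18·6·2²/8² = 27/4 kN·m
  R_B = Pa²(a+3b)/L³ = 18·6²·(6+3·2)/8³ = 243/16 kN
  M_B = -Pa²b/L² = -18·6²·2/8² = -81/4 kN·m
Load 2 — uniform load w=-13 kN/m over full span:
  R_A = wL/2 = (-13)·8/2 = -52 kN
  M_A = wL²/12 = (-13)·8²/12 = -208/3 kN·m
  R_B = wL/2 = (-13)·8/2 = -52 kN
  M_B = -wL²/12 = -(-13)·8²/12 = 208/3 kN·m
Load 3 — point force P=4 kN at a=16/5 m (b=L-a=24/5):
  R_A = Pb²(3a+b)/L³ = 4·(24/5)²·(3·(16/5)+(24/5))/8³ = 324/125 kN
  M_A = Pab²/L² = 4·(16/5)·(24/5)²/8² = 576/125 kN·m
  R_B = Pa²(a+3b)/L³ = 4·(16/5)²·((16/5)+3·(24/5))/8³ = 176/125 kN
  M_B = -Pa²b/L² = -4·(16/5)²·(24/5)/8² = -384/125 kN·m
Superposition: R_A = -93191/2000 kN, M_A = -86963/1500 kN·m, R_B = -70809/2000 kN, M_B = 69017/1500 kN·m

R_A = -93191/2000 kN, M_A = -86963/1500 kN·m, R_B = -70809/2000 kN, M_B = 69017/1500 kN·m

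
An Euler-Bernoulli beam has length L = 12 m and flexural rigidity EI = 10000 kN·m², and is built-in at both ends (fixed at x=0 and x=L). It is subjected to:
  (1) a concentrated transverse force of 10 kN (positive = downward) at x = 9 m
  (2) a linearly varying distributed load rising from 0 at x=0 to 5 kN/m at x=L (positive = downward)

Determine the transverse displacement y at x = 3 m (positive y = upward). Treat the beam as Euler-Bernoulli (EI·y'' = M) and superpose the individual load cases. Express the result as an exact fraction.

Load 1 — point force P=10 kN at a=9 m (b=L-a=3):
  y_1 = -Pb²x²(3aL-(3a+b)x)/(6L³EI)  [x≤a] = -10·3²·3²·(3·9·12-(3·9+3)·3)/(6·12³·10000) = -117/64000 m
Load 2 — triangular load w₀=5 kN/m (0→w₀ over full span):
  y_2 = -w₀x²(L-x)²(x+2L)/(120LEI) = -5·3²·(12-3)²·(3+2·12)/(120·12·10000) = -2187/320000 m
Superposition: y = Σ y_i = -693/80000 m ≈ -0.008663 m

y(3) = -693/80000 m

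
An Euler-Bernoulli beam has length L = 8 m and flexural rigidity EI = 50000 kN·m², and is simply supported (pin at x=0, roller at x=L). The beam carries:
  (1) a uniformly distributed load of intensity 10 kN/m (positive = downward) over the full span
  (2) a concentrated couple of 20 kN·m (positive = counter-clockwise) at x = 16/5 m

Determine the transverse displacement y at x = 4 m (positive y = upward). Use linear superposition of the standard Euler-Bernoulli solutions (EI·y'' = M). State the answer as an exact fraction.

y(4) = -473/46875 m

Load 1 — uniform load w=10 kN/m over full span:
  y_1 = -wx(L³-2Lx²+x³)/(24EI) = -10·4·(8³-2·8·4²+4³)/(24·50000) = -4/375 m
Load 2 — applied couple M₀=20 kN·m at a=16/5 m (b=L-a=24/5):
  y_2 = (M₀x³/(6L)-M₀(x-a)²/2+C₁x)/EI  [x>a] with C₁=M₀(3b²-L²)/(6L)=32/15 = (20·4³/(6·8)-20·(4-(16/5))²/2+(32/15)·4)/50000 = 9/15625 m
Superposition: y = Σ y_i = -473/46875 m ≈ -0.010091 m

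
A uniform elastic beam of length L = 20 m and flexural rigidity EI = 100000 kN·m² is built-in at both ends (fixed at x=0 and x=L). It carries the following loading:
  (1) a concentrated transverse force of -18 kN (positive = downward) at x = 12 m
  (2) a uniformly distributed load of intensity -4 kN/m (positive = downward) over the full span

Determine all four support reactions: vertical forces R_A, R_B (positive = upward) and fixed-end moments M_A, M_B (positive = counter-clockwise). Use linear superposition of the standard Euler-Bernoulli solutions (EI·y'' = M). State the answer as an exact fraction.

R_A = -5792/125 kN, M_A = -12592/75 kN·m, R_B = -6458/125 kN, M_B = 13888/75 kN·m

Load 1 — point force P=-18 kN at a=12 m (b=L-a=8):
  R_A = Pb²(3a+b)/L³ = (-18)·8²·(3·12+8)/20³ = -792/125 kN
  M_A = Pab²/L² = (-18)·12·8²/20² = -864/25 kN·m
  R_B = Pa²(a+3b)/L³ = (-18)·12²·(12+3·8)/20³ = -1458/125 kN
  M_B = -Pa²b/L² = -(-18)·12²·8/20² = 1296/25 kN·m
Load 2 — uniform load w=-4 kN/m over full span:
  R_A = wL/2 = (-4)·20/2 = -40 kN
  M_A = wL²/12 = (-4)·20²/12 = -400/3 kN·m
  R_B = wL/2 = (-4)·20/2 = -40 kN
  M_B = -wL²/12 = -(-4)·20²/12 = 400/3 kN·m
Superposition: R_A = -5792/125 kN, M_A = -12592/75 kN·m, R_B = -6458/125 kN, M_B = 13888/75 kN·m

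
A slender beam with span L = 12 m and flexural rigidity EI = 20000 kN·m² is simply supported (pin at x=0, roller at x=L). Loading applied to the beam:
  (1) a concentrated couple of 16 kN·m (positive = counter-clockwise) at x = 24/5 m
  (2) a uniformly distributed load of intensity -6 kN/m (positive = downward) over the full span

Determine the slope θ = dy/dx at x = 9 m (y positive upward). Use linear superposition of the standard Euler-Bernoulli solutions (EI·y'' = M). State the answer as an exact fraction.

θ(9) = -7691/500000 rad

Load 1 — applied couple M₀=16 kN·m at a=24/5 m (b=L-a=36/5):
  θ_1 = (M₀x²/(2L)-M₀(x-a)+C₁)/EI  [x>a] with C₁=M₀(3b²-L²)/(6L)=64/25 = (16·9²/(2·12)-16·(9-(24/5))+(64/25))/20000 = -133/250000 rad
Load 2 — uniform load w=-6 kN/m over full span:
  θ_2 = -w(L³-6Lx²+4x³)/(24EI) = -(-6)·(12³-6·12·9²+4·9³)/(24·20000) = -297/20000 rad
Superposition: θ = Σ θ_i = -7691/500000 rad ≈ -0.015382 rad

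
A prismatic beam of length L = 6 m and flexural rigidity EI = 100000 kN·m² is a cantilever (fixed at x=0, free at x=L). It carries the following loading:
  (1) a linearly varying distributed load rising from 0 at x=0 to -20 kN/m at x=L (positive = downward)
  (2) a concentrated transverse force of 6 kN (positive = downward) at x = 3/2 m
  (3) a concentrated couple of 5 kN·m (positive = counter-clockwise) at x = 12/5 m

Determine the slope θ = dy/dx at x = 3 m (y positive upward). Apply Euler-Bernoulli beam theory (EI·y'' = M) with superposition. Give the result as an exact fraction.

Load 1 — triangular load w₀=-20 kN/m (0→w₀ over full span):
  θ_1 = (w₀Lx²/4-w₀L²x/3-w₀x⁴/(24L))/EI = ((-20)·6·3²/4-(-20)·6²·3/3-(-20)·3⁴/(24·6))/100000 = 369/80000 rad
Load 2 — point force P=6 kN at a=3/2 m (b=L-a=9/2):
  θ_2 = -Pa²/(2EI)  [x>a] = -6·(3/2)²/(2·100000) = -27/400000 rad
Load 3 — applied couple M₀=5 kN·m at a=12/5 m (b=L-a=18/5):
  θ_3 = M₀a/EI  [x>a] = 5·(12/5)/100000 = 3/25000 rad
Superposition: θ = Σ θ_i = 933/200000 rad ≈ 0.004665 rad

θ(3) = 933/200000 rad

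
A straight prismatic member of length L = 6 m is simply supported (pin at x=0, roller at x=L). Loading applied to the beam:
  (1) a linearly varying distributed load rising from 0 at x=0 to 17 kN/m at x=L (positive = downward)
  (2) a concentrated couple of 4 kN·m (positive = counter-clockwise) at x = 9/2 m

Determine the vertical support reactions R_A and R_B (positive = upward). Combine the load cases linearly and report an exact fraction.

Load 1 — triangular load w₀=17 kN/m (0→w₀ over full span):
  R_A = w₀L/6 = 17·6/6 = 17 kN
  R_B = w₀L/3 = 17·6/3 = 34 kN
Load 2 — applied couple M₀=4 kN·m at a=9/2 m (b=L-a=3/2):
  R_A = M₀/L = 4/6 = 2/3 kN
  R_B = -M₀/L = -4/6 = -2/3 kN
Superposition: R_A = 53/3 kN, R_B = 100/3 kN

R_A = 53/3 kN, R_B = 100/3 kN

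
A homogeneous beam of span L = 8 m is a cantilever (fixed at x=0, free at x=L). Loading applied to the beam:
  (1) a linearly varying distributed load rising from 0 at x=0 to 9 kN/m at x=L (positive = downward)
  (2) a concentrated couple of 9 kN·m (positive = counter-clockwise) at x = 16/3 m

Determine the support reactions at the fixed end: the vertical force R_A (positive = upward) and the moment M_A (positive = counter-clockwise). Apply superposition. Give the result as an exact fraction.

R_A = 36 kN, M_A = 183 kN·m

Load 1 — triangular load w₀=9 kN/m (0→w₀ over full span):
  R_A = w₀L/2 = 9·8/2 = 36 kN
  M_A = w₀L²/3 = 9·8²/3 = 192 kN·m
Load 2 — applied couple M₀=9 kN·m at a=16/3 m (b=L-a=8/3):
  R_A = 0 kN
  M_A = -M₀ = -9 kN·m
Superposition: R_A = 36 kN, M_A = 183 kN·m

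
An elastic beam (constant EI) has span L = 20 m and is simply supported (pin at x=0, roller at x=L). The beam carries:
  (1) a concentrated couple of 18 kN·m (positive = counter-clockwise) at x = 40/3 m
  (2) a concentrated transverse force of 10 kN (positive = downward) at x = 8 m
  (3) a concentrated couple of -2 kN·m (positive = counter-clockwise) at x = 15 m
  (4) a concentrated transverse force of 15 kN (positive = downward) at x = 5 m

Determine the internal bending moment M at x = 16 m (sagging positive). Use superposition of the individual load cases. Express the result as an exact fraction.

Load 1 — applied couple M₀=18 kN·m at a=40/3 m (b=L-a=20/3):
  M_1 = M₀x/L - M₀  [x>a] = 18·16/20 - 18 = -18/5 kN·m
Load 2 — point force P=10 kN at a=8 m (b=L-a=12):
  M_2 = Pa(L-x)/L  [x>a] = 10·8·(20-16)/20 = 16 kN·m
Load 3 — applied couple M₀=-2 kN·m at a=15 m (b=L-a=5):
  M_3 = M₀x/L - M₀  [x>a] = (-2)·16/20 - (-2) = 2/5 kN·m
Load 4 — point force P=15 kN at a=5 m (b=L-a=15):
  M_4 = Pa(L-x)/L  [x>a] = 15·5·(20-16)/20 = 15 kN·m
Superposition: M = Σ M_i = 139/5 kN·m ≈ 27.800000 kN·m

M(16) = 139/5 kN·m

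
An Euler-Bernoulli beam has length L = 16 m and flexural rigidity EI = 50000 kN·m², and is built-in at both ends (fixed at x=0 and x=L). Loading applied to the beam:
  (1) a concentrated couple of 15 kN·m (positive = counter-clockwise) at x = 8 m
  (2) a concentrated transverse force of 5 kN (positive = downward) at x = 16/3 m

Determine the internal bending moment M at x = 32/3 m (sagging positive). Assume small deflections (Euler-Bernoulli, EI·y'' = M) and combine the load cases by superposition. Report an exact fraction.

M(32/3) = -895/324 kN·m

Load 1 — applied couple M₀=15 kN·m at a=8 m (b=L-a=8):
  M_1 = R_Ax - M_A - M₀  [x>a] with R_A=45/32, M_A=15/4 = (45/32)·(32/3) - (15/4) - 15 = -15/4 kN·m
Load 2 — point force P=5 kN at a=16/3 m (b=L-a=32/3):
  M_2 = Pa²(a+3b)(L-x)/L³ - Pa²b/L²  [x>a] = 5·(16/3)²·((16/3)+3·(32/3))·(16-(32/3))/16³ - 5·(16/3)²·(32/3)/16² = 80/81 kN·m
Superposition: M = Σ M_i = -895/324 kN·m ≈ -2.762346 kN·m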